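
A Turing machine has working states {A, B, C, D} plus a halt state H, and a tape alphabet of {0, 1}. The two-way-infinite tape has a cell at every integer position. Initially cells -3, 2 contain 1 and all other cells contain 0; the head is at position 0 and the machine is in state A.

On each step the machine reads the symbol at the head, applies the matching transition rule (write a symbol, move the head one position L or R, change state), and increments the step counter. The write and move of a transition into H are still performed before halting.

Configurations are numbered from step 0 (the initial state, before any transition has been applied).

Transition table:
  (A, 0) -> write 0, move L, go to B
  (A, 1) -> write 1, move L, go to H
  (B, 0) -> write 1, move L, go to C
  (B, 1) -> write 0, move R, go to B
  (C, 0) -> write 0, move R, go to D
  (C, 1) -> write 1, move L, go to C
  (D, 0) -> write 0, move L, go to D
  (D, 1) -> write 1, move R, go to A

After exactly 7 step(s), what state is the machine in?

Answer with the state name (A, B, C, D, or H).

Answer: C

Derivation:
Step 1: in state A at pos 0, read 0 -> (A,0)->write 0,move L,goto B. Now: state=B, head=-1, tape[-4..3]=01000010 (head:    ^)
Step 2: in state B at pos -1, read 0 -> (B,0)->write 1,move L,goto C. Now: state=C, head=-2, tape[-4..3]=01010010 (head:   ^)
Step 3: in state C at pos -2, read 0 -> (C,0)->write 0,move R,goto D. Now: state=D, head=-1, tape[-4..3]=01010010 (head:    ^)
Step 4: in state D at pos -1, read 1 -> (D,1)->write 1,move R,goto A. Now: state=A, head=0, tape[-4..3]=01010010 (head:     ^)
Step 5: in state A at pos 0, read 0 -> (A,0)->write 0,move L,goto B. Now: state=B, head=-1, tape[-4..3]=01010010 (head:    ^)
Step 6: in state B at pos -1, read 1 -> (B,1)->write 0,move R,goto B. Now: state=B, head=0, tape[-4..3]=01000010 (head:     ^)
Step 7: in state B at pos 0, read 0 -> (B,0)->write 1,move L,goto C. Now: state=C, head=-1, tape[-4..3]=01001010 (head:    ^)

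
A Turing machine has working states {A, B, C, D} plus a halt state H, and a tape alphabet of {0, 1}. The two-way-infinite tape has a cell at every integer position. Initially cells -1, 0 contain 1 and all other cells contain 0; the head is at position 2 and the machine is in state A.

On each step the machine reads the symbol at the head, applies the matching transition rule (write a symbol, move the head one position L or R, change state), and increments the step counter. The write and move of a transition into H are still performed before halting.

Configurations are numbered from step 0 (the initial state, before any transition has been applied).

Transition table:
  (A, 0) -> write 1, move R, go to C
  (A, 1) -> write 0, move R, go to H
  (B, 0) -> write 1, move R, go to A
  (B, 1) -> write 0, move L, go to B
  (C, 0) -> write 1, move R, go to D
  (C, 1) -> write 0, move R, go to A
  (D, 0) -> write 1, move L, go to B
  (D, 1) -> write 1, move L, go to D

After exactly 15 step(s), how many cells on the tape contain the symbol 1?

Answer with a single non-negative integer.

Step 1: in state A at pos 2, read 0 -> (A,0)->write 1,move R,goto C. Now: state=C, head=3, tape[-2..4]=0110100 (head:      ^)
Step 2: in state C at pos 3, read 0 -> (C,0)->write 1,move R,goto D. Now: state=D, head=4, tape[-2..5]=01101100 (head:       ^)
Step 3: in state D at pos 4, read 0 -> (D,0)->write 1,move L,goto B. Now: state=B, head=3, tape[-2..5]=01101110 (head:      ^)
Step 4: in state B at pos 3, read 1 -> (B,1)->write 0,move L,goto B. Now: state=B, head=2, tape[-2..5]=01101010 (head:     ^)
Step 5: in state B at pos 2, read 1 -> (B,1)->write 0,move L,goto B. Now: state=B, head=1, tape[-2..5]=01100010 (head:    ^)
Step 6: in state B at pos 1, read 0 -> (B,0)->write 1,move R,goto A. Now: state=A, head=2, tape[-2..5]=01110010 (head:     ^)
Step 7: in state A at pos 2, read 0 -> (A,0)->write 1,move R,goto C. Now: state=C, head=3, tape[-2..5]=01111010 (head:      ^)
Step 8: in state C at pos 3, read 0 -> (C,0)->write 1,move R,goto D. Now: state=D, head=4, tape[-2..5]=01111110 (head:       ^)
Step 9: in state D at pos 4, read 1 -> (D,1)->write 1,move L,goto D. Now: state=D, head=3, tape[-2..5]=01111110 (head:      ^)
Step 10: in state D at pos 3, read 1 -> (D,1)->write 1,move L,goto D. Now: state=D, head=2, tape[-2..5]=01111110 (head:     ^)
Step 11: in state D at pos 2, read 1 -> (D,1)->write 1,move L,goto D. Now: state=D, head=1, tape[-2..5]=01111110 (head:    ^)
Step 12: in state D at pos 1, read 1 -> (D,1)->write 1,move L,goto D. Now: state=D, head=0, tape[-2..5]=01111110 (head:   ^)
Step 13: in state D at pos 0, read 1 -> (D,1)->write 1,move L,goto D. Now: state=D, head=-1, tape[-2..5]=01111110 (head:  ^)
Step 14: in state D at pos -1, read 1 -> (D,1)->write 1,move L,goto D. Now: state=D, head=-2, tape[-3..5]=001111110 (head:  ^)
Step 15: in state D at pos -2, read 0 -> (D,0)->write 1,move L,goto B. Now: state=B, head=-3, tape[-4..5]=0011111110 (head:  ^)
Cells containing 1 after step 15: {-2, -1, 0, 1, 2, 3, 4} -> 7 cell(s)

Answer: 7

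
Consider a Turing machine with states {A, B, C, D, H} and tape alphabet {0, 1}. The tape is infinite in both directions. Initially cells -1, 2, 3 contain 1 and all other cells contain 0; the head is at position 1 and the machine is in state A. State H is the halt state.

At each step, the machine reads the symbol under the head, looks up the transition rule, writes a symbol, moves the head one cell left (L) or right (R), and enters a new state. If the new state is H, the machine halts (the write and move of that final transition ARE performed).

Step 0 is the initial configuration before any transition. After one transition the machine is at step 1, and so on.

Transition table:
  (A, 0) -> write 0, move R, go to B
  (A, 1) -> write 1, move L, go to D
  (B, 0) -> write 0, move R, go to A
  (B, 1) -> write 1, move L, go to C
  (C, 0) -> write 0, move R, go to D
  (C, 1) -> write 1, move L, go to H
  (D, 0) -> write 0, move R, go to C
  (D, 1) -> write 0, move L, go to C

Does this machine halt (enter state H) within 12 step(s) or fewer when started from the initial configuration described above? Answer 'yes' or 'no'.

Answer: yes

Derivation:
Step 1: in state A at pos 1, read 0 -> (A,0)->write 0,move R,goto B. Now: state=B, head=2, tape[-2..4]=0100110 (head:     ^)
Step 2: in state B at pos 2, read 1 -> (B,1)->write 1,move L,goto C. Now: state=C, head=1, tape[-2..4]=0100110 (head:    ^)
Step 3: in state C at pos 1, read 0 -> (C,0)->write 0,move R,goto D. Now: state=D, head=2, tape[-2..4]=0100110 (head:     ^)
Step 4: in state D at pos 2, read 1 -> (D,1)->write 0,move L,goto C. Now: state=C, head=1, tape[-2..4]=0100010 (head:    ^)
Step 5: in state C at pos 1, read 0 -> (C,0)->write 0,move R,goto D. Now: state=D, head=2, tape[-2..4]=0100010 (head:     ^)
Step 6: in state D at pos 2, read 0 -> (D,0)->write 0,move R,goto C. Now: state=C, head=3, tape[-2..4]=0100010 (head:      ^)
Step 7: in state C at pos 3, read 1 -> (C,1)->write 1,move L,goto H. Now: state=H, head=2, tape[-2..4]=0100010 (head:     ^)
State H reached at step 7; 7 <= 12 -> yes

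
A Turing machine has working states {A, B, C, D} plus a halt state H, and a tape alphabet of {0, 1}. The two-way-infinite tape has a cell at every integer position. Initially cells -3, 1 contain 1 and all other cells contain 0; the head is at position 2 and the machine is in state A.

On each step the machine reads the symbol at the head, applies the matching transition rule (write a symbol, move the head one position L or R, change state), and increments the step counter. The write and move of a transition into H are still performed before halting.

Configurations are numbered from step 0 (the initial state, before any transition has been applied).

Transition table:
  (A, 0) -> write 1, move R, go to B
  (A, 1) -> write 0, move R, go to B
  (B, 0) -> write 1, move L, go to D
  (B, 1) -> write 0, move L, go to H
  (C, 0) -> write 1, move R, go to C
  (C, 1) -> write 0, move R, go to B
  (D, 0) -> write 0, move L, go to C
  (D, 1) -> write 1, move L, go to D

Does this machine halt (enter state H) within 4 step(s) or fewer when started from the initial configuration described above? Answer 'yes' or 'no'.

Answer: no

Derivation:
Step 1: in state A at pos 2, read 0 -> (A,0)->write 1,move R,goto B. Now: state=B, head=3, tape[-4..4]=010001100 (head:        ^)
Step 2: in state B at pos 3, read 0 -> (B,0)->write 1,move L,goto D. Now: state=D, head=2, tape[-4..4]=010001110 (head:       ^)
Step 3: in state D at pos 2, read 1 -> (D,1)->write 1,move L,goto D. Now: state=D, head=1, tape[-4..4]=010001110 (head:      ^)
Step 4: in state D at pos 1, read 1 -> (D,1)->write 1,move L,goto D. Now: state=D, head=0, tape[-4..4]=010001110 (head:     ^)
After 4 step(s): state = D (not H) -> not halted within 4 -> no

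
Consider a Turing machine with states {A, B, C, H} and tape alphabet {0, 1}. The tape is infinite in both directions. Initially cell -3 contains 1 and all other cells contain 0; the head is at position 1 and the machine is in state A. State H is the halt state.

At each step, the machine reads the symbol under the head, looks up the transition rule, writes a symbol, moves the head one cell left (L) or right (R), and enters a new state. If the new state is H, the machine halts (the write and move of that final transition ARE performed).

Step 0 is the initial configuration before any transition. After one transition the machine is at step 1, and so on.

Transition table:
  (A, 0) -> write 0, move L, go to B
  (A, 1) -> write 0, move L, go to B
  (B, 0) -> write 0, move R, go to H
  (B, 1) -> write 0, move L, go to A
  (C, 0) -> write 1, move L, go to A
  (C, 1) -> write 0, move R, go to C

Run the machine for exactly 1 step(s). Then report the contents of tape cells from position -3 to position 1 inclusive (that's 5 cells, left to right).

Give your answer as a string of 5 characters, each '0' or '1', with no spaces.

Answer: 10000

Derivation:
Step 1: in state A at pos 1, read 0 -> (A,0)->write 0,move L,goto B. Now: state=B, head=0, tape[-4..2]=0100000 (head:     ^)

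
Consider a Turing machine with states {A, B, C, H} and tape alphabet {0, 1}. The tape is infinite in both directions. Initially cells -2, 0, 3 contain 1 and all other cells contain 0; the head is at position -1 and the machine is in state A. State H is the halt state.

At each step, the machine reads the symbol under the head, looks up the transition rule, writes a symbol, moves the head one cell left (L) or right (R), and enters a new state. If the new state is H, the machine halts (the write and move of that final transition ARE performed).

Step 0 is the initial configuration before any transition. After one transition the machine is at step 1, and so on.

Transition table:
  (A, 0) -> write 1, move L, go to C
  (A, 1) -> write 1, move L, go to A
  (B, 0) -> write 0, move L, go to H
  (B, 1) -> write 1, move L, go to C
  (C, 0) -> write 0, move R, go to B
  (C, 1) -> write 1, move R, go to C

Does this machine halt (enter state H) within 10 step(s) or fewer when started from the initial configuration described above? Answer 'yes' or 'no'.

Answer: yes

Derivation:
Step 1: in state A at pos -1, read 0 -> (A,0)->write 1,move L,goto C. Now: state=C, head=-2, tape[-3..4]=01110010 (head:  ^)
Step 2: in state C at pos -2, read 1 -> (C,1)->write 1,move R,goto C. Now: state=C, head=-1, tape[-3..4]=01110010 (head:   ^)
Step 3: in state C at pos -1, read 1 -> (C,1)->write 1,move R,goto C. Now: state=C, head=0, tape[-3..4]=01110010 (head:    ^)
Step 4: in state C at pos 0, read 1 -> (C,1)->write 1,move R,goto C. Now: state=C, head=1, tape[-3..4]=01110010 (head:     ^)
Step 5: in state C at pos 1, read 0 -> (C,0)->write 0,move R,goto B. Now: state=B, head=2, tape[-3..4]=01110010 (head:      ^)
Step 6: in state B at pos 2, read 0 -> (B,0)->write 0,move L,goto H. Now: state=H, head=1, tape[-3..4]=01110010 (head:     ^)
State H reached at step 6; 6 <= 10 -> yes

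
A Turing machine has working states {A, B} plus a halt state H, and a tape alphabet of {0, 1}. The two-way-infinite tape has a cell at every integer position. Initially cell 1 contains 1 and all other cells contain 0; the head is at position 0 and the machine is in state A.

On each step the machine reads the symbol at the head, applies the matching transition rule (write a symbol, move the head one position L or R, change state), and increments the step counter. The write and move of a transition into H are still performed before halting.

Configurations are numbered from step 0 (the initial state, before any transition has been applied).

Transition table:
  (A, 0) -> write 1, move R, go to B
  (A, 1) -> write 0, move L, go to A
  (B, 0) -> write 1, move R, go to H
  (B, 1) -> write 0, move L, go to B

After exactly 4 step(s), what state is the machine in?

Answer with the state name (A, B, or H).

Step 1: in state A at pos 0, read 0 -> (A,0)->write 1,move R,goto B. Now: state=B, head=1, tape[-1..2]=0110 (head:   ^)
Step 2: in state B at pos 1, read 1 -> (B,1)->write 0,move L,goto B. Now: state=B, head=0, tape[-1..2]=0100 (head:  ^)
Step 3: in state B at pos 0, read 1 -> (B,1)->write 0,move L,goto B. Now: state=B, head=-1, tape[-2..2]=00000 (head:  ^)
Step 4: in state B at pos -1, read 0 -> (B,0)->write 1,move R,goto H. Now: state=H, head=0, tape[-2..2]=01000 (head:   ^)

Answer: H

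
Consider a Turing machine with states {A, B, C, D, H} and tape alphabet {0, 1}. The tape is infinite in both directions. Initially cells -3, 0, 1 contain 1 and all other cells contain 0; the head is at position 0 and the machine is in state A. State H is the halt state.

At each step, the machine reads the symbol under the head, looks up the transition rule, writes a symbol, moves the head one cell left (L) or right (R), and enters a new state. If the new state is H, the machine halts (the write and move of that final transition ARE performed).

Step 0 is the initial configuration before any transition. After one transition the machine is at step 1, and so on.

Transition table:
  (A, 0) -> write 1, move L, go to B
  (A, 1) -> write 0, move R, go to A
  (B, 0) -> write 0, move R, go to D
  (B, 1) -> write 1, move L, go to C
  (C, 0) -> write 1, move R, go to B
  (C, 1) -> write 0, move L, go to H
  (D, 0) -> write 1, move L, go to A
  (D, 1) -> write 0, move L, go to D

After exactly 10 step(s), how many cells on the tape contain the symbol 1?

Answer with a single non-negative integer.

Answer: 3

Derivation:
Step 1: in state A at pos 0, read 1 -> (A,1)->write 0,move R,goto A. Now: state=A, head=1, tape[-4..2]=0100010 (head:      ^)
Step 2: in state A at pos 1, read 1 -> (A,1)->write 0,move R,goto A. Now: state=A, head=2, tape[-4..3]=01000000 (head:       ^)
Step 3: in state A at pos 2, read 0 -> (A,0)->write 1,move L,goto B. Now: state=B, head=1, tape[-4..3]=01000010 (head:      ^)
Step 4: in state B at pos 1, read 0 -> (B,0)->write 0,move R,goto D. Now: state=D, head=2, tape[-4..3]=01000010 (head:       ^)
Step 5: in state D at pos 2, read 1 -> (D,1)->write 0,move L,goto D. Now: state=D, head=1, tape[-4..3]=01000000 (head:      ^)
Step 6: in state D at pos 1, read 0 -> (D,0)->write 1,move L,goto A. Now: state=A, head=0, tape[-4..3]=01000100 (head:     ^)
Step 7: in state A at pos 0, read 0 -> (A,0)->write 1,move L,goto B. Now: state=B, head=-1, tape[-4..3]=01001100 (head:    ^)
Step 8: in state B at pos -1, read 0 -> (B,0)->write 0,move R,goto D. Now: state=D, head=0, tape[-4..3]=01001100 (head:     ^)
Step 9: in state D at pos 0, read 1 -> (D,1)->write 0,move L,goto D. Now: state=D, head=-1, tape[-4..3]=01000100 (head:    ^)
Step 10: in state D at pos -1, read 0 -> (D,0)->write 1,move L,goto A. Now: state=A, head=-2, tape[-4..3]=01010100 (head:   ^)
Cells containing 1 after step 10: {-3, -1, 1} -> 3 cell(s)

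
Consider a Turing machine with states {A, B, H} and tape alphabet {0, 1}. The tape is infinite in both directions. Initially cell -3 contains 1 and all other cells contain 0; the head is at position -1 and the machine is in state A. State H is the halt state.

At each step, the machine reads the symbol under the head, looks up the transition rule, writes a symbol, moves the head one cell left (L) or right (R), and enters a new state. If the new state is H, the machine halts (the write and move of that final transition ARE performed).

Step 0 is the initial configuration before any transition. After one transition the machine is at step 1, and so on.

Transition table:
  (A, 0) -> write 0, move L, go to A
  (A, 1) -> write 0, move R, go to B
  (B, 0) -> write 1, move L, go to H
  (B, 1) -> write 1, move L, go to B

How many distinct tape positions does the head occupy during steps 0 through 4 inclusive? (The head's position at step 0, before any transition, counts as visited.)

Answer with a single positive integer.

Answer: 3

Derivation:
Step 1: in state A at pos -1, read 0 -> (A,0)->write 0,move L,goto A. Now: state=A, head=-2, tape[-4..0]=01000 (head:   ^)
Step 2: in state A at pos -2, read 0 -> (A,0)->write 0,move L,goto A. Now: state=A, head=-3, tape[-4..0]=01000 (head:  ^)
Step 3: in state A at pos -3, read 1 -> (A,1)->write 0,move R,goto B. Now: state=B, head=-2, tape[-4..0]=00000 (head:   ^)
Step 4: in state B at pos -2, read 0 -> (B,0)->write 1,move L,goto H. Now: state=H, head=-3, tape[-4..0]=00100 (head:  ^)
Head positions at steps 0..4: starting at -1, distinct positions visited = {-3, -2, -1} -> 3 position(s)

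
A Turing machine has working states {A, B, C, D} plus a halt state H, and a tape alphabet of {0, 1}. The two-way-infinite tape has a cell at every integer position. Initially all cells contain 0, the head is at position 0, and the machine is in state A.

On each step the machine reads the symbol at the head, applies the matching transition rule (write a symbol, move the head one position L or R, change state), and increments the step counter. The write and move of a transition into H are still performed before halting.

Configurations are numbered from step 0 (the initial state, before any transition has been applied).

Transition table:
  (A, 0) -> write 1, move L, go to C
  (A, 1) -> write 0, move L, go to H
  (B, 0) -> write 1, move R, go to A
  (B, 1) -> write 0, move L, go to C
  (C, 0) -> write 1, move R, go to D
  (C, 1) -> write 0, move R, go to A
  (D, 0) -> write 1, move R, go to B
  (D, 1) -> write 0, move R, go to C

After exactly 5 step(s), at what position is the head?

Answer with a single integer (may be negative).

Step 1: in state A at pos 0, read 0 -> (A,0)->write 1,move L,goto C. Now: state=C, head=-1, tape[-2..1]=0010 (head:  ^)
Step 2: in state C at pos -1, read 0 -> (C,0)->write 1,move R,goto D. Now: state=D, head=0, tape[-2..1]=0110 (head:   ^)
Step 3: in state D at pos 0, read 1 -> (D,1)->write 0,move R,goto C. Now: state=C, head=1, tape[-2..2]=01000 (head:    ^)
Step 4: in state C at pos 1, read 0 -> (C,0)->write 1,move R,goto D. Now: state=D, head=2, tape[-2..3]=010100 (head:     ^)
Step 5: in state D at pos 2, read 0 -> (D,0)->write 1,move R,goto B. Now: state=B, head=3, tape[-2..4]=0101100 (head:      ^)

Answer: 3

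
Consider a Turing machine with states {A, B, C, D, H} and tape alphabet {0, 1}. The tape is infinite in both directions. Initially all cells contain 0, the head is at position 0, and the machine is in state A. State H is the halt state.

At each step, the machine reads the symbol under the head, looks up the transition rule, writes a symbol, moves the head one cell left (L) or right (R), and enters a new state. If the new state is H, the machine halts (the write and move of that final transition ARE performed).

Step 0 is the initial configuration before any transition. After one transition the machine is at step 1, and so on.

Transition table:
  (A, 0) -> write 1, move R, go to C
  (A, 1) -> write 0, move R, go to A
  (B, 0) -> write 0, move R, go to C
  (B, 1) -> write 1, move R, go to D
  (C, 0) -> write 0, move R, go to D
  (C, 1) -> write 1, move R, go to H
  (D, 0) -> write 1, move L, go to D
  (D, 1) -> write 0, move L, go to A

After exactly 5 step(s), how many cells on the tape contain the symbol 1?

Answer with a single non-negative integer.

Answer: 2

Derivation:
Step 1: in state A at pos 0, read 0 -> (A,0)->write 1,move R,goto C. Now: state=C, head=1, tape[-1..2]=0100 (head:   ^)
Step 2: in state C at pos 1, read 0 -> (C,0)->write 0,move R,goto D. Now: state=D, head=2, tape[-1..3]=01000 (head:    ^)
Step 3: in state D at pos 2, read 0 -> (D,0)->write 1,move L,goto D. Now: state=D, head=1, tape[-1..3]=01010 (head:   ^)
Step 4: in state D at pos 1, read 0 -> (D,0)->write 1,move L,goto D. Now: state=D, head=0, tape[-1..3]=01110 (head:  ^)
Step 5: in state D at pos 0, read 1 -> (D,1)->write 0,move L,goto A. Now: state=A, head=-1, tape[-2..3]=000110 (head:  ^)
Cells containing 1 after step 5: {1, 2} -> 2 cell(s)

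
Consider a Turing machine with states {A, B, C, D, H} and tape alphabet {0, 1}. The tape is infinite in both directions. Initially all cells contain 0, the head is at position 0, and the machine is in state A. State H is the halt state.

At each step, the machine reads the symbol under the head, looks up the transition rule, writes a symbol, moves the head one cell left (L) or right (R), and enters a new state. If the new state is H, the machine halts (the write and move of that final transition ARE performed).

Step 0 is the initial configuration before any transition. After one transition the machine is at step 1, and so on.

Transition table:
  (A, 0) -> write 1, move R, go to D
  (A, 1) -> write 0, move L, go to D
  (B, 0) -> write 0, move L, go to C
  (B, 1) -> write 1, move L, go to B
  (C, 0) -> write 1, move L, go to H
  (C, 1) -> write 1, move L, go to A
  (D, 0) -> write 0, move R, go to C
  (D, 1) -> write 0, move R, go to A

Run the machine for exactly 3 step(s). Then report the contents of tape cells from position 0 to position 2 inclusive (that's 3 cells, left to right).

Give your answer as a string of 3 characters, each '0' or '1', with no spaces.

Step 1: in state A at pos 0, read 0 -> (A,0)->write 1,move R,goto D. Now: state=D, head=1, tape[-1..2]=0100 (head:   ^)
Step 2: in state D at pos 1, read 0 -> (D,0)->write 0,move R,goto C. Now: state=C, head=2, tape[-1..3]=01000 (head:    ^)
Step 3: in state C at pos 2, read 0 -> (C,0)->write 1,move L,goto H. Now: state=H, head=1, tape[-1..3]=01010 (head:   ^)

Answer: 101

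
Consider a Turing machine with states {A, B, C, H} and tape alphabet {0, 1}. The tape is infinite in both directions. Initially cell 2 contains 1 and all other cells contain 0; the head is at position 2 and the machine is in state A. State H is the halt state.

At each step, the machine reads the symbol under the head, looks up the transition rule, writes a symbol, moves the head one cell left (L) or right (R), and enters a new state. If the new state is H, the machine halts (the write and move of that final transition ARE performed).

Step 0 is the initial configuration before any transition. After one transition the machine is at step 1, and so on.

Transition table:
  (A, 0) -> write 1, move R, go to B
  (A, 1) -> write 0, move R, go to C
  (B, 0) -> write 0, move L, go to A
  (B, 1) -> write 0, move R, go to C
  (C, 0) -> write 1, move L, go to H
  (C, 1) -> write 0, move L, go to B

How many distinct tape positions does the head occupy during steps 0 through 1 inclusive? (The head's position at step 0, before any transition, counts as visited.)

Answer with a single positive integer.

Answer: 2

Derivation:
Step 1: in state A at pos 2, read 1 -> (A,1)->write 0,move R,goto C. Now: state=C, head=3, tape[1..4]=0000 (head:   ^)
Head positions at steps 0..1: starting at 2, distinct positions visited = {2, 3} -> 2 position(s)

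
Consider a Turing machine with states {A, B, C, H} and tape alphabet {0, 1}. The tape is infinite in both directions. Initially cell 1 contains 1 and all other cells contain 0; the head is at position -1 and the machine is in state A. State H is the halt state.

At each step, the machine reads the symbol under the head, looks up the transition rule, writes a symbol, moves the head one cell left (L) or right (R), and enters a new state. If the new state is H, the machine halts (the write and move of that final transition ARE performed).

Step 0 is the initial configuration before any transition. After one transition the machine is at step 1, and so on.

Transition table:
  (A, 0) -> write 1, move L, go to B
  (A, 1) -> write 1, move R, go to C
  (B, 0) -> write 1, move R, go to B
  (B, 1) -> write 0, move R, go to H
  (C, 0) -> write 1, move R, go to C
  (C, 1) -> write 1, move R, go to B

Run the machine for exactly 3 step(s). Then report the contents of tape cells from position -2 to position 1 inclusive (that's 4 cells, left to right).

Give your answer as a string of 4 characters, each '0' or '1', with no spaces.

Step 1: in state A at pos -1, read 0 -> (A,0)->write 1,move L,goto B. Now: state=B, head=-2, tape[-3..2]=001010 (head:  ^)
Step 2: in state B at pos -2, read 0 -> (B,0)->write 1,move R,goto B. Now: state=B, head=-1, tape[-3..2]=011010 (head:   ^)
Step 3: in state B at pos -1, read 1 -> (B,1)->write 0,move R,goto H. Now: state=H, head=0, tape[-3..2]=010010 (head:    ^)

Answer: 1001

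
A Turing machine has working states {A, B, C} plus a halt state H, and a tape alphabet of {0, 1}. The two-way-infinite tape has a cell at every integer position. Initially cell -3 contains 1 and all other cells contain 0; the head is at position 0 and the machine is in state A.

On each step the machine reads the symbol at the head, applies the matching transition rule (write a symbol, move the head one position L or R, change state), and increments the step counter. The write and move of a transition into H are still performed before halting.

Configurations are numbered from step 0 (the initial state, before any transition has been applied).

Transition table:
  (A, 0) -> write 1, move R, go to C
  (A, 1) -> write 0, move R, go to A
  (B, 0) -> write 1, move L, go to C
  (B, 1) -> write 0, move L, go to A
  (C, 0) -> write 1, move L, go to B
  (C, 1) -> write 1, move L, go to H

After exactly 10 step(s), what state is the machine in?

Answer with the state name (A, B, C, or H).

Answer: A

Derivation:
Step 1: in state A at pos 0, read 0 -> (A,0)->write 1,move R,goto C. Now: state=C, head=1, tape[-4..2]=0100100 (head:      ^)
Step 2: in state C at pos 1, read 0 -> (C,0)->write 1,move L,goto B. Now: state=B, head=0, tape[-4..2]=0100110 (head:     ^)
Step 3: in state B at pos 0, read 1 -> (B,1)->write 0,move L,goto A. Now: state=A, head=-1, tape[-4..2]=0100010 (head:    ^)
Step 4: in state A at pos -1, read 0 -> (A,0)->write 1,move R,goto C. Now: state=C, head=0, tape[-4..2]=0101010 (head:     ^)
Step 5: in state C at pos 0, read 0 -> (C,0)->write 1,move L,goto B. Now: state=B, head=-1, tape[-4..2]=0101110 (head:    ^)
Step 6: in state B at pos -1, read 1 -> (B,1)->write 0,move L,goto A. Now: state=A, head=-2, tape[-4..2]=0100110 (head:   ^)
Step 7: in state A at pos -2, read 0 -> (A,0)->write 1,move R,goto C. Now: state=C, head=-1, tape[-4..2]=0110110 (head:    ^)
Step 8: in state C at pos -1, read 0 -> (C,0)->write 1,move L,goto B. Now: state=B, head=-2, tape[-4..2]=0111110 (head:   ^)
Step 9: in state B at pos -2, read 1 -> (B,1)->write 0,move L,goto A. Now: state=A, head=-3, tape[-4..2]=0101110 (head:  ^)
Step 10: in state A at pos -3, read 1 -> (A,1)->write 0,move R,goto A. Now: state=A, head=-2, tape[-4..2]=0001110 (head:   ^)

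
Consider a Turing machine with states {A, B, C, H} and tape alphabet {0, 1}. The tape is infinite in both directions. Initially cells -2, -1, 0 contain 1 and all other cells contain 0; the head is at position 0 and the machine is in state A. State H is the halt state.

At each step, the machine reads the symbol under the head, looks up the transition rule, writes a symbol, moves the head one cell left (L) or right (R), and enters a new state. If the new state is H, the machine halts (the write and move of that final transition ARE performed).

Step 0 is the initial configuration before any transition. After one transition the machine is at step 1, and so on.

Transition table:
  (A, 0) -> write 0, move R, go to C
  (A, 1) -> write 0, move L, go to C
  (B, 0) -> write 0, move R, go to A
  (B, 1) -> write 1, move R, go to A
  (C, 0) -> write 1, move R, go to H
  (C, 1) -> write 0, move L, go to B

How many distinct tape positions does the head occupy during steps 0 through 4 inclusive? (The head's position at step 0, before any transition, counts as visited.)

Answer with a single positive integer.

Step 1: in state A at pos 0, read 1 -> (A,1)->write 0,move L,goto C. Now: state=C, head=-1, tape[-3..1]=01100 (head:   ^)
Step 2: in state C at pos -1, read 1 -> (C,1)->write 0,move L,goto B. Now: state=B, head=-2, tape[-3..1]=01000 (head:  ^)
Step 3: in state B at pos -2, read 1 -> (B,1)->write 1,move R,goto A. Now: state=A, head=-1, tape[-3..1]=01000 (head:   ^)
Step 4: in state A at pos -1, read 0 -> (A,0)->write 0,move R,goto C. Now: state=C, head=0, tape[-3..1]=01000 (head:    ^)
Head positions at steps 0..4: starting at 0, distinct positions visited = {-2, -1, 0} -> 3 position(s)

Answer: 3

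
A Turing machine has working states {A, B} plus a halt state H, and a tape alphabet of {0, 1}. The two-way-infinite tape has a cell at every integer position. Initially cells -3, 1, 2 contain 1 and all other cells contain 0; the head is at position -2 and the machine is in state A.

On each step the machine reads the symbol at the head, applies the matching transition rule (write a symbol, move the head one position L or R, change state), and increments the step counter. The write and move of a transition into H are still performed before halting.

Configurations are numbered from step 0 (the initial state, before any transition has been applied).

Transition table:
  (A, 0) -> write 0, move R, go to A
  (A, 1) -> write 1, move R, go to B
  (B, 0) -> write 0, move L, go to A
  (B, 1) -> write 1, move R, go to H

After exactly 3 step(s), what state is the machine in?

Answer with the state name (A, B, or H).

Step 1: in state A at pos -2, read 0 -> (A,0)->write 0,move R,goto A. Now: state=A, head=-1, tape[-4..3]=01000110 (head:    ^)
Step 2: in state A at pos -1, read 0 -> (A,0)->write 0,move R,goto A. Now: state=A, head=0, tape[-4..3]=01000110 (head:     ^)
Step 3: in state A at pos 0, read 0 -> (A,0)->write 0,move R,goto A. Now: state=A, head=1, tape[-4..3]=01000110 (head:      ^)

Answer: A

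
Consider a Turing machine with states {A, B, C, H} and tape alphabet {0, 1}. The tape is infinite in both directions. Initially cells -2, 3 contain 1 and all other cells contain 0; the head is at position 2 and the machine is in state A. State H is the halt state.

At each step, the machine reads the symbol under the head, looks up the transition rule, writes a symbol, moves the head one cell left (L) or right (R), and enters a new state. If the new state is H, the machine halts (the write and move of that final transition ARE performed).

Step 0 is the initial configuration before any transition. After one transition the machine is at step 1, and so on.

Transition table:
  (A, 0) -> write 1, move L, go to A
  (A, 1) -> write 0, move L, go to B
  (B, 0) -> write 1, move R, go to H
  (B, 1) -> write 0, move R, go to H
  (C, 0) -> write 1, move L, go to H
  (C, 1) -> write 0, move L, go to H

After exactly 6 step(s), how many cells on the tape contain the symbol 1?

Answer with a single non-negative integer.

Answer: 6

Derivation:
Step 1: in state A at pos 2, read 0 -> (A,0)->write 1,move L,goto A. Now: state=A, head=1, tape[-3..4]=01000110 (head:     ^)
Step 2: in state A at pos 1, read 0 -> (A,0)->write 1,move L,goto A. Now: state=A, head=0, tape[-3..4]=01001110 (head:    ^)
Step 3: in state A at pos 0, read 0 -> (A,0)->write 1,move L,goto A. Now: state=A, head=-1, tape[-3..4]=01011110 (head:   ^)
Step 4: in state A at pos -1, read 0 -> (A,0)->write 1,move L,goto A. Now: state=A, head=-2, tape[-3..4]=01111110 (head:  ^)
Step 5: in state A at pos -2, read 1 -> (A,1)->write 0,move L,goto B. Now: state=B, head=-3, tape[-4..4]=000111110 (head:  ^)
Step 6: in state B at pos -3, read 0 -> (B,0)->write 1,move R,goto H. Now: state=H, head=-2, tape[-4..4]=010111110 (head:   ^)
Cells containing 1 after step 6: {-3, -1, 0, 1, 2, 3} -> 6 cell(s)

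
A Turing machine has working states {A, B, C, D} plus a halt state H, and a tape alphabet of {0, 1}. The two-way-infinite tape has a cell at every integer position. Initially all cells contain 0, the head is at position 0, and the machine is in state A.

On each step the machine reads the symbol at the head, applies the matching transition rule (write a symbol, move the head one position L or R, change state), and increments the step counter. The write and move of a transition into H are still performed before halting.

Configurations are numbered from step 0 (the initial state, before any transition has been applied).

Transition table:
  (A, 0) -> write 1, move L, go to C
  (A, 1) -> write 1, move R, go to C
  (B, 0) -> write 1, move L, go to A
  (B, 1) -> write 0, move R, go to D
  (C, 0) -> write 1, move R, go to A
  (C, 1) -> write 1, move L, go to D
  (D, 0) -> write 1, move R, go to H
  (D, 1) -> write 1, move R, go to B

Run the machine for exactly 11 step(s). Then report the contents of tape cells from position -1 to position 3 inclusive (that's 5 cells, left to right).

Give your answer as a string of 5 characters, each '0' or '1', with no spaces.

Step 1: in state A at pos 0, read 0 -> (A,0)->write 1,move L,goto C. Now: state=C, head=-1, tape[-2..1]=0010 (head:  ^)
Step 2: in state C at pos -1, read 0 -> (C,0)->write 1,move R,goto A. Now: state=A, head=0, tape[-2..1]=0110 (head:   ^)
Step 3: in state A at pos 0, read 1 -> (A,1)->write 1,move R,goto C. Now: state=C, head=1, tape[-2..2]=01100 (head:    ^)
Step 4: in state C at pos 1, read 0 -> (C,0)->write 1,move R,goto A. Now: state=A, head=2, tape[-2..3]=011100 (head:     ^)
Step 5: in state A at pos 2, read 0 -> (A,0)->write 1,move L,goto C. Now: state=C, head=1, tape[-2..3]=011110 (head:    ^)
Step 6: in state C at pos 1, read 1 -> (C,1)->write 1,move L,goto D. Now: state=D, head=0, tape[-2..3]=011110 (head:   ^)
Step 7: in state D at pos 0, read 1 -> (D,1)->write 1,move R,goto B. Now: state=B, head=1, tape[-2..3]=011110 (head:    ^)
Step 8: in state B at pos 1, read 1 -> (B,1)->write 0,move R,goto D. Now: state=D, head=2, tape[-2..3]=011010 (head:     ^)
Step 9: in state D at pos 2, read 1 -> (D,1)->write 1,move R,goto B. Now: state=B, head=3, tape[-2..4]=0110100 (head:      ^)
Step 10: in state B at pos 3, read 0 -> (B,0)->write 1,move L,goto A. Now: state=A, head=2, tape[-2..4]=0110110 (head:     ^)
Step 11: in state A at pos 2, read 1 -> (A,1)->write 1,move R,goto C. Now: state=C, head=3, tape[-2..4]=0110110 (head:      ^)

Answer: 11011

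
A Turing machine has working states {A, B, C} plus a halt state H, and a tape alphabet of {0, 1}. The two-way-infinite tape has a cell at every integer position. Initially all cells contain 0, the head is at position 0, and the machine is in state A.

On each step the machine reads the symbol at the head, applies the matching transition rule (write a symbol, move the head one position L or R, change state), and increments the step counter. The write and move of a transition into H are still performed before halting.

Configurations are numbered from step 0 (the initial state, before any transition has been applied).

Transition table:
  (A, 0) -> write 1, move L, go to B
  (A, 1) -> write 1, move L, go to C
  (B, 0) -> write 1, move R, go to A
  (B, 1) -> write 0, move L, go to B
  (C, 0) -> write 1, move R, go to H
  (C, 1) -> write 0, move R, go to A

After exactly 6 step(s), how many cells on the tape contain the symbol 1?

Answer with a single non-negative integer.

Step 1: in state A at pos 0, read 0 -> (A,0)->write 1,move L,goto B. Now: state=B, head=-1, tape[-2..1]=0010 (head:  ^)
Step 2: in state B at pos -1, read 0 -> (B,0)->write 1,move R,goto A. Now: state=A, head=0, tape[-2..1]=0110 (head:   ^)
Step 3: in state A at pos 0, read 1 -> (A,1)->write 1,move L,goto C. Now: state=C, head=-1, tape[-2..1]=0110 (head:  ^)
Step 4: in state C at pos -1, read 1 -> (C,1)->write 0,move R,goto A. Now: state=A, head=0, tape[-2..1]=0010 (head:   ^)
Step 5: in state A at pos 0, read 1 -> (A,1)->write 1,move L,goto C. Now: state=C, head=-1, tape[-2..1]=0010 (head:  ^)
Step 6: in state C at pos -1, read 0 -> (C,0)->write 1,move R,goto H. Now: state=H, head=0, tape[-2..1]=0110 (head:   ^)
Cells containing 1 after step 6: {-1, 0} -> 2 cell(s)

Answer: 2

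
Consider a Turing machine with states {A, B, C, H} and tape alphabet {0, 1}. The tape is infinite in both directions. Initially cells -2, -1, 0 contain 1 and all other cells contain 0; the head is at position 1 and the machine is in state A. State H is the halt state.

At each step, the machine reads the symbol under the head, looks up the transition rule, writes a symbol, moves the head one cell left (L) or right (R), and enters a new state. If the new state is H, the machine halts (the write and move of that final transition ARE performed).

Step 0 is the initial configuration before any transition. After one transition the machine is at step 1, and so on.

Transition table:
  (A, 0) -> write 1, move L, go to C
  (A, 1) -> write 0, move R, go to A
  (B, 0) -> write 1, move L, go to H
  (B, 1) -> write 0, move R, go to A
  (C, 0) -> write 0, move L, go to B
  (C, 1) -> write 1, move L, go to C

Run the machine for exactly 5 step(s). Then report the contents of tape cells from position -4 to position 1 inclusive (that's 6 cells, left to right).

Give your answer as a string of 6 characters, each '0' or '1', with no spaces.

Step 1: in state A at pos 1, read 0 -> (A,0)->write 1,move L,goto C. Now: state=C, head=0, tape[-3..2]=011110 (head:    ^)
Step 2: in state C at pos 0, read 1 -> (C,1)->write 1,move L,goto C. Now: state=C, head=-1, tape[-3..2]=011110 (head:   ^)
Step 3: in state C at pos -1, read 1 -> (C,1)->write 1,move L,goto C. Now: state=C, head=-2, tape[-3..2]=011110 (head:  ^)
Step 4: in state C at pos -2, read 1 -> (C,1)->write 1,move L,goto C. Now: state=C, head=-3, tape[-4..2]=0011110 (head:  ^)
Step 5: in state C at pos -3, read 0 -> (C,0)->write 0,move L,goto B. Now: state=B, head=-4, tape[-5..2]=00011110 (head:  ^)

Answer: 001111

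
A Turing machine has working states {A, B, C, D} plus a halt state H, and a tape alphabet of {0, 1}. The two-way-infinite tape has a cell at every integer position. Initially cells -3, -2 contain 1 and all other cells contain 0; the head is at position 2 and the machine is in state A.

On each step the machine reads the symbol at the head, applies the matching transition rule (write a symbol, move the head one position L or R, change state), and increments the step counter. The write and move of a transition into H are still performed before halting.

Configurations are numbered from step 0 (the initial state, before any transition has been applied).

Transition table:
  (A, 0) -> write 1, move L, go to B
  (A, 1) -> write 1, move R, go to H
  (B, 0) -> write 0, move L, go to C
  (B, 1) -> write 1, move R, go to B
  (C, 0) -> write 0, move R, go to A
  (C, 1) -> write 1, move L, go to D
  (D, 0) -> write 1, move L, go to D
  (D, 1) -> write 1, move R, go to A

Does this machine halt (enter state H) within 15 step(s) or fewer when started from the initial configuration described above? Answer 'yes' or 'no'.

Answer: yes

Derivation:
Step 1: in state A at pos 2, read 0 -> (A,0)->write 1,move L,goto B. Now: state=B, head=1, tape[-4..3]=01100010 (head:      ^)
Step 2: in state B at pos 1, read 0 -> (B,0)->write 0,move L,goto C. Now: state=C, head=0, tape[-4..3]=01100010 (head:     ^)
Step 3: in state C at pos 0, read 0 -> (C,0)->write 0,move R,goto A. Now: state=A, head=1, tape[-4..3]=01100010 (head:      ^)
Step 4: in state A at pos 1, read 0 -> (A,0)->write 1,move L,goto B. Now: state=B, head=0, tape[-4..3]=01100110 (head:     ^)
Step 5: in state B at pos 0, read 0 -> (B,0)->write 0,move L,goto C. Now: state=C, head=-1, tape[-4..3]=01100110 (head:    ^)
Step 6: in state C at pos -1, read 0 -> (C,0)->write 0,move R,goto A. Now: state=A, head=0, tape[-4..3]=01100110 (head:     ^)
Step 7: in state A at pos 0, read 0 -> (A,0)->write 1,move L,goto B. Now: state=B, head=-1, tape[-4..3]=01101110 (head:    ^)
Step 8: in state B at pos -1, read 0 -> (B,0)->write 0,move L,goto C. Now: state=C, head=-2, tape[-4..3]=01101110 (head:   ^)
Step 9: in state C at pos -2, read 1 -> (C,1)->write 1,move L,goto D. Now: state=D, head=-3, tape[-4..3]=01101110 (head:  ^)
Step 10: in state D at pos -3, read 1 -> (D,1)->write 1,move R,goto A. Now: state=A, head=-2, tape[-4..3]=01101110 (head:   ^)
Step 11: in state A at pos -2, read 1 -> (A,1)->write 1,move R,goto H. Now: state=H, head=-1, tape[-4..3]=01101110 (head:    ^)
State H reached at step 11; 11 <= 15 -> yes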